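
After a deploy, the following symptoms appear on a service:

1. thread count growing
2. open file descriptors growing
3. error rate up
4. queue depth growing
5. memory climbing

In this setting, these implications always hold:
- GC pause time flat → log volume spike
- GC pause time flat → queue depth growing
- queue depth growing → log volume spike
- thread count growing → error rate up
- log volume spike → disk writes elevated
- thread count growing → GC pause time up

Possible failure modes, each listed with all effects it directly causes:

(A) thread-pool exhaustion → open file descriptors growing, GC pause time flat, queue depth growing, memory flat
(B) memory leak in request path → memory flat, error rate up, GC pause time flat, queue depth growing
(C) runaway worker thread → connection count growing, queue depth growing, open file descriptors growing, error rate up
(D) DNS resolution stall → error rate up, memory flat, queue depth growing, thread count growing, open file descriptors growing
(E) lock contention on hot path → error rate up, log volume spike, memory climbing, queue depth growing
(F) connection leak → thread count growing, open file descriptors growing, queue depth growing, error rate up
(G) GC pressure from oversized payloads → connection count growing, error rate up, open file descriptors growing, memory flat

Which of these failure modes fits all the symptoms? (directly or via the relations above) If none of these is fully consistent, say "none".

For each candidate, compare predicted effects to what was observed:
(A) thread-pool exhaustion — thread count growing NO; open file descriptors growing yes; error rate up NO; queue depth growing yes; memory climbing NO
(B) memory leak in request path — fails on thread count growing, open file descriptors growing, memory climbing (predicts memory flat, not memory climbing)
(C) runaway worker thread — does not account for thread count growing, memory climbing
(D) DNS resolution stall — thread count growing yes; open file descriptors growing yes; error rate up yes; queue depth growing yes; memory climbing NO
(E) lock contention on hot path — does not account for thread count growing, open file descriptors growing
(F) connection leak — thread count growing yes; open file descriptors growing yes; error rate up yes; queue depth growing yes; memory climbing NO
(G) GC pressure from oversized payloads — thread count growing NO; open file descriptors growing yes; error rate up yes; queue depth growing NO; memory climbing NO
None of the listed candidates fits everything.

none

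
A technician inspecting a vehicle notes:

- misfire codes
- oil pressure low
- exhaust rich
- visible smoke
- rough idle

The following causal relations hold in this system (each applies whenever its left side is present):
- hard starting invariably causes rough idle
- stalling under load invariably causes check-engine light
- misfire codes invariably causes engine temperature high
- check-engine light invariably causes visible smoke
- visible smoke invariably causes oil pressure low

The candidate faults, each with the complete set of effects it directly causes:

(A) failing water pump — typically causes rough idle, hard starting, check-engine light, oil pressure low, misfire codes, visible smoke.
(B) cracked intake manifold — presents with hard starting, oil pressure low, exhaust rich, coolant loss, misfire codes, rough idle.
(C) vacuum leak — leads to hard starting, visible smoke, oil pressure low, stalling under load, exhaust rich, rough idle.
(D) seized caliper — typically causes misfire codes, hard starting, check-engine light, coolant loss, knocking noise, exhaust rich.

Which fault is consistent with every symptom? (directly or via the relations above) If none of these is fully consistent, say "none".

Checking each candidate against the observations:
(A) failing water pump — misfire codes yes; oil pressure low yes; exhaust rich NO; visible smoke yes; rough idle yes
(B) cracked intake manifold — misfire codes yes; oil pressure low yes; exhaust rich yes; visible smoke NO; rough idle yes
(C) vacuum leak — does not account for misfire codes
(D) seized caliper — misfire codes yes; oil pressure low yes (by check-engine light → visible smoke → oil pressure low); exhaust rich yes; visible smoke yes (by check-engine light → visible smoke); rough idle yes (by hard starting → rough idle)
(D) is the only candidate with no mismatches.

D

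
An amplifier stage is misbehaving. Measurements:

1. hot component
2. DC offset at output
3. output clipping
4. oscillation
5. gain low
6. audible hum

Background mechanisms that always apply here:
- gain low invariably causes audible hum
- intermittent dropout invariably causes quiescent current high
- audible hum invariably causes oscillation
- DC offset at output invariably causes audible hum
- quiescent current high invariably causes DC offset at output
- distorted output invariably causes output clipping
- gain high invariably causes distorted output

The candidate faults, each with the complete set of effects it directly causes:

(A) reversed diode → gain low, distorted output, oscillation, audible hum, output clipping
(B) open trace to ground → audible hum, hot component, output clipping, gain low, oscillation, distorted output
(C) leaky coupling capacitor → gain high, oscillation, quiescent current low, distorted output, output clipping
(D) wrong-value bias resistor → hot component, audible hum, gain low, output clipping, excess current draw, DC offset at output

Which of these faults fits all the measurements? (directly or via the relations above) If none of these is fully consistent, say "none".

D

Checking each candidate against the observations:
(A) reversed diode — hot component miss; DC offset at output miss; output clipping match; oscillation match; gain low match; audible hum match
(B) open trace to ground — hot component match; DC offset at output miss; output clipping match; oscillation match; gain low match; audible hum match
(C) leaky coupling capacitor — fails on hot component, DC offset at output, gain low, audible hum (predicts gain high, not gain low)
(D) wrong-value bias resistor — hot component match; DC offset at output match; output clipping match; oscillation match (by audible hum → oscillation); gain low match; audible hum match
Only (D) is consistent with every observation.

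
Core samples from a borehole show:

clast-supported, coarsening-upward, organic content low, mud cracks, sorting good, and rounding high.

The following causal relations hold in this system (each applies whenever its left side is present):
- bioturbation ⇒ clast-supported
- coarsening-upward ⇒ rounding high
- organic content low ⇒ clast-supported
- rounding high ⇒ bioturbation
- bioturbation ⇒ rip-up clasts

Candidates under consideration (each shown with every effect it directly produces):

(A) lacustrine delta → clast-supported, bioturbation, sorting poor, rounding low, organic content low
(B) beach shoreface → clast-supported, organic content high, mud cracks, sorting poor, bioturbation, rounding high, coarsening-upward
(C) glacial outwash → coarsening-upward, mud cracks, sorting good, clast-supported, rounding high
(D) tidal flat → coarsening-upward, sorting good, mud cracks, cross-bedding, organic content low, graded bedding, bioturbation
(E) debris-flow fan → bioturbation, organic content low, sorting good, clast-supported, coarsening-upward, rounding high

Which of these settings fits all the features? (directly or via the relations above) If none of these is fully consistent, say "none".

Per-candidate check:
(A) lacustrine delta — clast-supported yes; coarsening-upward NO; organic content low yes; mud cracks NO; sorting good NO; rounding high NO
(B) beach shoreface — clast-supported yes; coarsening-upward yes; organic content low NO; mud cracks yes; sorting good NO; rounding high yes
(C) glacial outwash — clast-supported yes; coarsening-upward yes; organic content low NO; mud cracks yes; sorting good yes; rounding high yes
(D) tidal flat — clast-supported yes (via bioturbation → clast-supported); coarsening-upward yes; organic content low yes; mud cracks yes; sorting good yes; rounding high yes (via coarsening-upward → rounding high)
(E) debris-flow fan — does not account for mud cracks
(D) alone accounts for all the evidence.

D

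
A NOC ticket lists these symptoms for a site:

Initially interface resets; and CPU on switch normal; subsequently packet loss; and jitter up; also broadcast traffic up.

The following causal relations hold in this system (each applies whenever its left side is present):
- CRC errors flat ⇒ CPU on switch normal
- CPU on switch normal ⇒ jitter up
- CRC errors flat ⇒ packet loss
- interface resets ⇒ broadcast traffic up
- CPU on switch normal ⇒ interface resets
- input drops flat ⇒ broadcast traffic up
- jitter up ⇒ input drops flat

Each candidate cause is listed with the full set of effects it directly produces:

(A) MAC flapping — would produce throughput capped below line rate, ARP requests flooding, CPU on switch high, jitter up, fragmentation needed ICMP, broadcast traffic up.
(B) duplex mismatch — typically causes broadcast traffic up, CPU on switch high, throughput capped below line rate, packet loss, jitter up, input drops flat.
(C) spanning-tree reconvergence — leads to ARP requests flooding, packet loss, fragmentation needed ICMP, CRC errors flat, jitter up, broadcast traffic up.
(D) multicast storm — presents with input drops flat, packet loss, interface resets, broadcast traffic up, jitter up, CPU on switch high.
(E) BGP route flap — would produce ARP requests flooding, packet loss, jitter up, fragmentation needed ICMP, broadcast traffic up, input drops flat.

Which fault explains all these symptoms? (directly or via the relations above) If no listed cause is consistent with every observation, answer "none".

For each candidate, compare predicted effects to what was observed:
(A) MAC flapping — interface resets miss; CPU on switch normal miss; packet loss miss; jitter up match; broadcast traffic up match
(B) duplex mismatch — fails on interface resets, CPU on switch normal (predicts CPU on switch high, not CPU on switch normal)
(C) spanning-tree reconvergence — interface resets match (through CRC errors flat → CPU on switch normal → interface resets); CPU on switch normal match (through CRC errors flat → CPU on switch normal); packet loss match; jitter up match; broadcast traffic up match
(D) multicast storm — interface resets match; CPU on switch normal miss; packet loss match; jitter up match; broadcast traffic up match
(E) BGP route flap — does not account for interface resets, CPU on switch normal
(C) alone accounts for all the evidence.

C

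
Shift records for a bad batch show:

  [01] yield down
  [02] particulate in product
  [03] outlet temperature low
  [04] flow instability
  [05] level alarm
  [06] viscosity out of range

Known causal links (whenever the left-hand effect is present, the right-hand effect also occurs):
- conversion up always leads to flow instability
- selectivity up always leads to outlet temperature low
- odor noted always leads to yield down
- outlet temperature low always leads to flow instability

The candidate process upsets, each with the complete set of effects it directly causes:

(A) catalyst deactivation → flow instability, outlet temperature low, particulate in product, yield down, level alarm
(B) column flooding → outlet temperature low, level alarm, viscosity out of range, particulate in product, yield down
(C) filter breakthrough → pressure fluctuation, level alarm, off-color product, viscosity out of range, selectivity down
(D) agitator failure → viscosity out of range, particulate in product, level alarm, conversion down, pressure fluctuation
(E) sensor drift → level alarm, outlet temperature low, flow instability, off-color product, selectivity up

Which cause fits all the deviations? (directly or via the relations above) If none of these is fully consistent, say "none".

B

For each candidate, compare predicted effects to what was observed:
(A) catalyst deactivation — does not account for viscosity out of range
(B) column flooding — accounts for every observation (flow instability through outlet temperature low → flow instability)
(C) filter breakthrough — yield down NO; particulate in product NO; outlet temperature low NO; flow instability NO; level alarm yes; viscosity out of range yes
(D) agitator failure — does not account for yield down, outlet temperature low, flow instability
(E) sensor drift — does not account for yield down, particulate in product, viscosity out of range
(B) is the only candidate with no mismatches.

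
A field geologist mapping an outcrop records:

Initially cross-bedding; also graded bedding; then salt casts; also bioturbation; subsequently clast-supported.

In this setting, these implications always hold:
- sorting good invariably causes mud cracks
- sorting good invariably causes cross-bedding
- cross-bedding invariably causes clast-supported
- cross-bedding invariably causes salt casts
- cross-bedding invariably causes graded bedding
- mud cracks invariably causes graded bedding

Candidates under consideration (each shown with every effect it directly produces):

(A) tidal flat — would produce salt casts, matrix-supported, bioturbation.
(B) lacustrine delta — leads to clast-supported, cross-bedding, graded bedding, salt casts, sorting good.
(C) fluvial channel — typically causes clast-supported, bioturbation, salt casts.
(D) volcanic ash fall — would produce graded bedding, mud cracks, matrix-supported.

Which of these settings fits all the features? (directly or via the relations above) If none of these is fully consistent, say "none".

Testing each hypothesis:
(A) tidal flat — cross-bedding miss; graded bedding miss; salt casts match; bioturbation match; clast-supported miss
(B) lacustrine delta — cross-bedding match; graded bedding match; salt casts match; bioturbation miss; clast-supported match
(C) fluvial channel — cross-bedding miss; graded bedding miss; salt casts match; bioturbation match; clast-supported match
(D) volcanic ash fall — fails on cross-bedding, salt casts, bioturbation, clast-supported (predicts matrix-supported, not clast-supported)
None of the listed candidates fits everything.

none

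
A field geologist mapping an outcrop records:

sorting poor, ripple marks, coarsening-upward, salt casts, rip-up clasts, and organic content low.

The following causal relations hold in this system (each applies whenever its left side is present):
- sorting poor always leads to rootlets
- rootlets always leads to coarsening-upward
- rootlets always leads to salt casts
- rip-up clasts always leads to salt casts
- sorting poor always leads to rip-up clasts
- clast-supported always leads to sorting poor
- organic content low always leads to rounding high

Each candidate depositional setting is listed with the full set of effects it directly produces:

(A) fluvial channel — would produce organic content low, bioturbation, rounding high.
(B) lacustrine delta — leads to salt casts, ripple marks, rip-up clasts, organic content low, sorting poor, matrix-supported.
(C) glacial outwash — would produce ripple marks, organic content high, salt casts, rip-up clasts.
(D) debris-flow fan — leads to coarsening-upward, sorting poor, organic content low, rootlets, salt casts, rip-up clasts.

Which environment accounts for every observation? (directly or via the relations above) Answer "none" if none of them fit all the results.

B

Checking each candidate against the observations:
(A) fluvial channel — does not account for sorting poor, ripple marks, coarsening-upward, salt casts, rip-up clasts
(B) lacustrine delta — accounts for every observation (coarsening-upward via sorting poor → rootlets → coarsening-upward)
(C) glacial outwash — fails on sorting poor, coarsening-upward, organic content low (predicts organic content high, not organic content low)
(D) debris-flow fan — does not account for ripple marks
(B) alone accounts for all the evidence.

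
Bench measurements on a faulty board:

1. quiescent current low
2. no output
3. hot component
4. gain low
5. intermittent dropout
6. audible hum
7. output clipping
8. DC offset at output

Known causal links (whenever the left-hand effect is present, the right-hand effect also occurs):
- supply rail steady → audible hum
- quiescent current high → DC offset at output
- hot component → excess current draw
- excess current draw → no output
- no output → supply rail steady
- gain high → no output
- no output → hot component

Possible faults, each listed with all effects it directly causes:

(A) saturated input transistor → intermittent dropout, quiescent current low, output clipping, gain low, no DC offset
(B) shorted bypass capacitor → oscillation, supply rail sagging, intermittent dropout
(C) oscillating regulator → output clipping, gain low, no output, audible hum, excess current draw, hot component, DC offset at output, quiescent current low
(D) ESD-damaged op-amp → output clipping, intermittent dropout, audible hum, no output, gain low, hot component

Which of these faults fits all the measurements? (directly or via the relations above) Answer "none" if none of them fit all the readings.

none

For each candidate, compare predicted effects to what was observed:
(A) saturated input transistor — fails on no output, hot component, audible hum, DC offset at output (predicts no DC offset, not DC offset at output)
(B) shorted bypass capacitor — quiescent current low miss; no output miss; hot component miss; gain low miss; intermittent dropout match; audible hum miss; output clipping miss; DC offset at output miss
(C) oscillating regulator — does not account for intermittent dropout
(D) ESD-damaged op-amp — does not account for quiescent current low, DC offset at output
Every candidate fails on at least one observation.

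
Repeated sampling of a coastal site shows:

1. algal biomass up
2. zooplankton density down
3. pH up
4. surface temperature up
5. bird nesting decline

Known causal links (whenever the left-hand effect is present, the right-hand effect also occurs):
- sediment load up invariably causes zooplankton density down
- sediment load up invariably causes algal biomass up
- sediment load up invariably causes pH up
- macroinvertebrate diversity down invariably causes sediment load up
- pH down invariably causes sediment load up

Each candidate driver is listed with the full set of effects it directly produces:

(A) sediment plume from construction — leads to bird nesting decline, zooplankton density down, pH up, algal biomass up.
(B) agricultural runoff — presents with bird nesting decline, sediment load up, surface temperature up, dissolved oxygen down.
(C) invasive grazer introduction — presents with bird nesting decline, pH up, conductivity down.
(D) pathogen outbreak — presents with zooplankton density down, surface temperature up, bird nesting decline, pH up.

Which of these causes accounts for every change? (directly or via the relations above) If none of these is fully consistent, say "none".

B

Testing each hypothesis:
(A) sediment plume from construction — algal biomass up match; zooplankton density down match; pH up match; surface temperature up miss; bird nesting decline match
(B) agricultural runoff — algal biomass up match (by sediment load up → algal biomass up); zooplankton density down match (by sediment load up → zooplankton density down); pH up match (by sediment load up → pH up); surface temperature up match; bird nesting decline match
(C) invasive grazer introduction — algal biomass up miss; zooplankton density down miss; pH up match; surface temperature up miss; bird nesting decline match
(D) pathogen outbreak — does not account for algal biomass up
(B) alone accounts for all the evidence.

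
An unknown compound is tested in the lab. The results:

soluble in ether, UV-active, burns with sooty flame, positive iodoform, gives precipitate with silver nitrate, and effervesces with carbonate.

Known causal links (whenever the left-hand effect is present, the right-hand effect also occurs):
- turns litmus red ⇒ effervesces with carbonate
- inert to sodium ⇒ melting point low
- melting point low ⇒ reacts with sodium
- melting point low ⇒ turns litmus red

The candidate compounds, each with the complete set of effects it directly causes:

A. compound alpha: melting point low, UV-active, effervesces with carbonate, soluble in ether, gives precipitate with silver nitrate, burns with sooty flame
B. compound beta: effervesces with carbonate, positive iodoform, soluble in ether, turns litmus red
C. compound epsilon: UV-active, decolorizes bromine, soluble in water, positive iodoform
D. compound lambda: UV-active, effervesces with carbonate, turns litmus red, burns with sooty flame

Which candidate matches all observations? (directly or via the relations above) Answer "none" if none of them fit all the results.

Checking each candidate against the observations:
(A) compound alpha — soluble in ether ✓; UV-active ✓; burns with sooty flame ✓; positive iodoform ✗; gives precipitate with silver nitrate ✓; effervesces with carbonate ✓
(B) compound beta — soluble in ether ✓; UV-active ✗; burns with sooty flame ✗; positive iodoform ✓; gives precipitate with silver nitrate ✗; effervesces with carbonate ✓
(C) compound epsilon — soluble in ether ✗; UV-active ✓; burns with sooty flame ✗; positive iodoform ✓; gives precipitate with silver nitrate ✗; effervesces with carbonate ✗
(D) compound lambda — soluble in ether ✗; UV-active ✓; burns with sooty flame ✓; positive iodoform ✗; gives precipitate with silver nitrate ✗; effervesces with carbonate ✓
None of the listed candidates fits everything.

none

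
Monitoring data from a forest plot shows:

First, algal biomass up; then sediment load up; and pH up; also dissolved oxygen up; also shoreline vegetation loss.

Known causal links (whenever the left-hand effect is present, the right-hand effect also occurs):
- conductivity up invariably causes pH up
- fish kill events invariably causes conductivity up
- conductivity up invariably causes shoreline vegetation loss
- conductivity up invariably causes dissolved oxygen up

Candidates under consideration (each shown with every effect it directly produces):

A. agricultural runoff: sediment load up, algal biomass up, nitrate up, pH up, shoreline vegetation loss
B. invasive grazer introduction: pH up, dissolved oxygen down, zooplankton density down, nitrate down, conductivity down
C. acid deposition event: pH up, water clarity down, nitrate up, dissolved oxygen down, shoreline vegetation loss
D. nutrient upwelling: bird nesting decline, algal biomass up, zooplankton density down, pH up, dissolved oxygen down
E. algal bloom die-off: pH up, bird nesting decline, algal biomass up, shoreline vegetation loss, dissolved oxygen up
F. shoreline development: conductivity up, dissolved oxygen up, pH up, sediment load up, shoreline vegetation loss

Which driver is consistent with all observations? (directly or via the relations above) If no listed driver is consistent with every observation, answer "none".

none

For each candidate, compare predicted effects to what was observed:
(A) agricultural runoff — does not account for dissolved oxygen up
(B) invasive grazer introduction — algal biomass up -; sediment load up -; pH up +; dissolved oxygen up -; shoreline vegetation loss -
(C) acid deposition event — algal biomass up -; sediment load up -; pH up +; dissolved oxygen up -; shoreline vegetation loss +
(D) nutrient upwelling — fails on sediment load up, dissolved oxygen up, shoreline vegetation loss (predicts dissolved oxygen down, not dissolved oxygen up)
(E) algal bloom die-off — does not account for sediment load up
(F) shoreline development — does not account for algal biomass up
Every candidate fails on at least one observation.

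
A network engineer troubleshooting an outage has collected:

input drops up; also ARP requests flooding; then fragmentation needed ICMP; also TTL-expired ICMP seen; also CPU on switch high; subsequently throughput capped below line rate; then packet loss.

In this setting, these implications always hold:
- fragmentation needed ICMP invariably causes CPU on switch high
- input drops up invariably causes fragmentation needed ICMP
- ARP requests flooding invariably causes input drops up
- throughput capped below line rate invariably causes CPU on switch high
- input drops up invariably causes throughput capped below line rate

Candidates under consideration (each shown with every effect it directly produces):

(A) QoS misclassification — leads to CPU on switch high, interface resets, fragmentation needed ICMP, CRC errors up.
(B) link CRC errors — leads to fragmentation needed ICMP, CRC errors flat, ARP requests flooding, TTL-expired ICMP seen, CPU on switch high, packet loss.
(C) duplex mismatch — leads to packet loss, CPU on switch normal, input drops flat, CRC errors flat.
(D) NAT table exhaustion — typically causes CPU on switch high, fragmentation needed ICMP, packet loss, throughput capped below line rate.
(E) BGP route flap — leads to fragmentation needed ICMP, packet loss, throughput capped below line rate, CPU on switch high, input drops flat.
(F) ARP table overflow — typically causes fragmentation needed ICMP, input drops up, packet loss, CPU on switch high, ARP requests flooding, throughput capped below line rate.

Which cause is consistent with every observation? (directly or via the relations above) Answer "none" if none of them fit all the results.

B

For each candidate, compare predicted effects to what was observed:
(A) QoS misclassification — does not account for input drops up, ARP requests flooding, TTL-expired ICMP seen, throughput capped below line rate, packet loss
(B) link CRC errors — accounts for every observation (input drops up by ARP requests flooding → input drops up)
(C) duplex mismatch — fails on input drops up, ARP requests flooding, fragmentation needed ICMP, TTL-expired ICMP seen, CPU on switch high, throughput capped below line rate (predicts input drops flat, not input drops up; predicts CPU on switch normal, not CPU on switch high)
(D) NAT table exhaustion — input drops up ✗; ARP requests flooding ✗; fragmentation needed ICMP ✓; TTL-expired ICMP seen ✗; CPU on switch high ✓; throughput capped below line rate ✓; packet loss ✓
(E) BGP route flap — fails on input drops up, ARP requests flooding, TTL-expired ICMP seen (predicts input drops flat, not input drops up)
(F) ARP table overflow — does not account for TTL-expired ICMP seen
(B) alone accounts for all the evidence.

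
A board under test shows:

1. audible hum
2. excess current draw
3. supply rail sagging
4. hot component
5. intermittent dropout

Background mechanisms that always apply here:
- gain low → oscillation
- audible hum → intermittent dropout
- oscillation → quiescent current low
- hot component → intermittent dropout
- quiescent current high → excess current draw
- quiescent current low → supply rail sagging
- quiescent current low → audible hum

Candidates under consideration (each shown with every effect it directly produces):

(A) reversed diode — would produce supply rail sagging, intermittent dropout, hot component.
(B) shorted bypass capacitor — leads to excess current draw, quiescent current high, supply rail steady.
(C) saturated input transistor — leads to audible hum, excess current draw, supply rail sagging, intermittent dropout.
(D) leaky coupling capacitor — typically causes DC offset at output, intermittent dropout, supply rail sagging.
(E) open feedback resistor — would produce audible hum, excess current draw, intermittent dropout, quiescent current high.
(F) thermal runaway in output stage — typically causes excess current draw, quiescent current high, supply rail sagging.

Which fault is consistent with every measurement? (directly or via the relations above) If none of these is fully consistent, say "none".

none

Per-candidate check:
(A) reversed diode — does not account for audible hum, excess current draw
(B) shorted bypass capacitor — audible hum ✗; excess current draw ✓; supply rail sagging ✗; hot component ✗; intermittent dropout ✗
(C) saturated input transistor — does not account for hot component
(D) leaky coupling capacitor — does not account for audible hum, excess current draw, hot component
(E) open feedback resistor — audible hum ✓; excess current draw ✓; supply rail sagging ✗; hot component ✗; intermittent dropout ✓
(F) thermal runaway in output stage — audible hum ✗; excess current draw ✓; supply rail sagging ✓; hot component ✗; intermittent dropout ✗
No candidate is consistent with all observations.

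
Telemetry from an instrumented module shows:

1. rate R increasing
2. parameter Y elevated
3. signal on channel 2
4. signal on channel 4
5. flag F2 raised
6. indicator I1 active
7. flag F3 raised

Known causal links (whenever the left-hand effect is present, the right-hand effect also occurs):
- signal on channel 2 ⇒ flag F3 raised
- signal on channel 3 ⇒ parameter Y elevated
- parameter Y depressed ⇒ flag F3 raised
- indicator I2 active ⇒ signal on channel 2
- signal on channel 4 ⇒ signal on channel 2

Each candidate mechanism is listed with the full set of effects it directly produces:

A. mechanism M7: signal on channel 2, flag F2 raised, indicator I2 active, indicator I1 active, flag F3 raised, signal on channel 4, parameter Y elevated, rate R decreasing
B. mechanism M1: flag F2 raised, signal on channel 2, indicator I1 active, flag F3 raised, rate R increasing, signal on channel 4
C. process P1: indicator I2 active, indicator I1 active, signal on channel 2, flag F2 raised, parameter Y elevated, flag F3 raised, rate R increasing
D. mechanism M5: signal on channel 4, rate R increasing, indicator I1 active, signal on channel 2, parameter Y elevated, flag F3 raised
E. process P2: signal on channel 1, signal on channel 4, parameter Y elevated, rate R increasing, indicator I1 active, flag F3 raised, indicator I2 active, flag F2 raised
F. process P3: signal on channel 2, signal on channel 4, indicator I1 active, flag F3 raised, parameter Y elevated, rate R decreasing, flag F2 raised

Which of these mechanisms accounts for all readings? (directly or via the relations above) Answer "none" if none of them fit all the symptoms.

E

Testing each hypothesis:
(A) mechanism M7 — rate R increasing -; parameter Y elevated +; signal on channel 2 +; signal on channel 4 +; flag F2 raised +; indicator I1 active +; flag F3 raised +
(B) mechanism M1 — does not account for parameter Y elevated
(C) process P1 — does not account for signal on channel 4
(D) mechanism M5 — rate R increasing +; parameter Y elevated +; signal on channel 2 +; signal on channel 4 +; flag F2 raised -; indicator I1 active +; flag F3 raised +
(E) process P2 — accounts for every observation (signal on channel 2 via indicator I2 active → signal on channel 2)
(F) process P3 — rate R increasing -; parameter Y elevated +; signal on channel 2 +; signal on channel 4 +; flag F2 raised +; indicator I1 active +; flag F3 raised +
(E) alone accounts for all the evidence.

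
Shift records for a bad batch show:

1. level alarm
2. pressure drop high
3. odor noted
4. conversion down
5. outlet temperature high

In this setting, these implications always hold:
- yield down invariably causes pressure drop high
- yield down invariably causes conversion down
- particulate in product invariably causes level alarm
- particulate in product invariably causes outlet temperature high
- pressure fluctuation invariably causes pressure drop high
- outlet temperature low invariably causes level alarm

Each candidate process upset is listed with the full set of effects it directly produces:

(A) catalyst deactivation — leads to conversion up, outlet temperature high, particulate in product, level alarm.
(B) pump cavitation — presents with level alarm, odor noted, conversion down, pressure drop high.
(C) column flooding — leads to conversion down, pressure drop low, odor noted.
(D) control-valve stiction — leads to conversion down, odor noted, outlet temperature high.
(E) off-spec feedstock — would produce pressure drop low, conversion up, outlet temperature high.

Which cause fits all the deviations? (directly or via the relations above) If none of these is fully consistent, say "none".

none

Per-candidate check:
(A) catalyst deactivation — level alarm yes; pressure drop high NO; odor noted NO; conversion down NO; outlet temperature high yes
(B) pump cavitation — does not account for outlet temperature high
(C) column flooding — level alarm NO; pressure drop high NO; odor noted yes; conversion down yes; outlet temperature high NO
(D) control-valve stiction — level alarm NO; pressure drop high NO; odor noted yes; conversion down yes; outlet temperature high yes
(E) off-spec feedstock — fails on level alarm, pressure drop high, odor noted, conversion down (predicts pressure drop low, not pressure drop high; predicts conversion up, not conversion down)
None of the listed candidates fits everything.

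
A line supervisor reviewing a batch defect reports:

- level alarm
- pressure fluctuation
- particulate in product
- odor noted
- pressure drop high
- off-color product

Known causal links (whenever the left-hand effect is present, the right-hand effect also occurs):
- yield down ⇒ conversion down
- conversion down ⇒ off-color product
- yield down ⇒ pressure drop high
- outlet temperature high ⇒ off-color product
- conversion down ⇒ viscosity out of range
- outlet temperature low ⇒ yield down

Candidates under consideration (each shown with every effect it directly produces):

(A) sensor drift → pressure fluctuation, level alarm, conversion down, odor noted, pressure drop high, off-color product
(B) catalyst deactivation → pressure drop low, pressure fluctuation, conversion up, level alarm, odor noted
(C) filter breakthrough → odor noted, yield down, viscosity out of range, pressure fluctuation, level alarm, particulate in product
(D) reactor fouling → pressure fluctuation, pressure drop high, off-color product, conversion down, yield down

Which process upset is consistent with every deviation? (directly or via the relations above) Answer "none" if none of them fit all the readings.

Checking each candidate against the observations:
(A) sensor drift — level alarm ✓; pressure fluctuation ✓; particulate in product ✗; odor noted ✓; pressure drop high ✓; off-color product ✓
(B) catalyst deactivation — level alarm ✓; pressure fluctuation ✓; particulate in product ✗; odor noted ✓; pressure drop high ✗; off-color product ✗
(C) filter breakthrough — level alarm ✓; pressure fluctuation ✓; particulate in product ✓; odor noted ✓; pressure drop high ✓ (via yield down → pressure drop high); off-color product ✓ (via yield down → conversion down → off-color product)
(D) reactor fouling — level alarm ✗; pressure fluctuation ✓; particulate in product ✗; odor noted ✗; pressure drop high ✓; off-color product ✓
(C) is the only candidate with no mismatches.

C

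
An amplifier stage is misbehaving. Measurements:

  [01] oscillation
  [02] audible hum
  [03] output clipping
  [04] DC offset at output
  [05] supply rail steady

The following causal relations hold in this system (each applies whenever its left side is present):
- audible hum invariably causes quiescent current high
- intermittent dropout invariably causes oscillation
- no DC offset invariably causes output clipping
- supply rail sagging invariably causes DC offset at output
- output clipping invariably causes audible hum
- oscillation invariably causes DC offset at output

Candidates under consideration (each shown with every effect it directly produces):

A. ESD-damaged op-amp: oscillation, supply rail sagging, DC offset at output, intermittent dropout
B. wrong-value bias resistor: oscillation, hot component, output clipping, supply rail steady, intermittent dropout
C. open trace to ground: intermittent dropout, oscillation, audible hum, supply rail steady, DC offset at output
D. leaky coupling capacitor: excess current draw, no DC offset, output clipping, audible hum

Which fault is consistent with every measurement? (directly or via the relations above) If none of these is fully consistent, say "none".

For each candidate, compare predicted effects to what was observed:
(A) ESD-damaged op-amp — fails on audible hum, output clipping, supply rail steady (predicts supply rail sagging, not supply rail steady)
(B) wrong-value bias resistor — oscillation match; audible hum match (through output clipping → audible hum); output clipping match; DC offset at output match (through oscillation → DC offset at output); supply rail steady match
(C) open trace to ground — does not account for output clipping
(D) leaky coupling capacitor — oscillation miss; audible hum match; output clipping match; DC offset at output miss; supply rail steady miss
Only (B) is consistent with every observation.

B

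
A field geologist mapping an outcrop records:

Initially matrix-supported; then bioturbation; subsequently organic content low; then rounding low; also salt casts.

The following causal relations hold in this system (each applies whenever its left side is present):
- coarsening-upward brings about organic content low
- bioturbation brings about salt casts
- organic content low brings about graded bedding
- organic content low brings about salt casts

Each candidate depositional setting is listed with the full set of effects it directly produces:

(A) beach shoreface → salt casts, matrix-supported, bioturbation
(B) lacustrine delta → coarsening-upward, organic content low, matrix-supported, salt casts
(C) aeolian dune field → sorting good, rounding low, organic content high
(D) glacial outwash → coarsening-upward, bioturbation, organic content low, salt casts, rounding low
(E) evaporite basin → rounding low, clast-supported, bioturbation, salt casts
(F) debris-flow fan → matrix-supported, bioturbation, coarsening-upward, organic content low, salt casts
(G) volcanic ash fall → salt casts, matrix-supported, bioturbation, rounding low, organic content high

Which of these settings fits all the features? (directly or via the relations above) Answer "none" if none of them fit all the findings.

For each candidate, compare predicted effects to what was observed:
(A) beach shoreface — matrix-supported match; bioturbation match; organic content low miss; rounding low miss; salt casts match
(B) lacustrine delta — does not account for bioturbation, rounding low
(C) aeolian dune field — fails on matrix-supported, bioturbation, organic content low, salt casts (predicts organic content high, not organic content low)
(D) glacial outwash — matrix-supported miss; bioturbation match; organic content low match; rounding low match; salt casts match
(E) evaporite basin — matrix-supported miss; bioturbation match; organic content low miss; rounding low match; salt casts match
(F) debris-flow fan — matrix-supported match; bioturbation match; organic content low match; rounding low miss; salt casts match
(G) volcanic ash fall — matrix-supported match; bioturbation match; organic content low miss; rounding low match; salt casts match
Every candidate fails on at least one observation.

none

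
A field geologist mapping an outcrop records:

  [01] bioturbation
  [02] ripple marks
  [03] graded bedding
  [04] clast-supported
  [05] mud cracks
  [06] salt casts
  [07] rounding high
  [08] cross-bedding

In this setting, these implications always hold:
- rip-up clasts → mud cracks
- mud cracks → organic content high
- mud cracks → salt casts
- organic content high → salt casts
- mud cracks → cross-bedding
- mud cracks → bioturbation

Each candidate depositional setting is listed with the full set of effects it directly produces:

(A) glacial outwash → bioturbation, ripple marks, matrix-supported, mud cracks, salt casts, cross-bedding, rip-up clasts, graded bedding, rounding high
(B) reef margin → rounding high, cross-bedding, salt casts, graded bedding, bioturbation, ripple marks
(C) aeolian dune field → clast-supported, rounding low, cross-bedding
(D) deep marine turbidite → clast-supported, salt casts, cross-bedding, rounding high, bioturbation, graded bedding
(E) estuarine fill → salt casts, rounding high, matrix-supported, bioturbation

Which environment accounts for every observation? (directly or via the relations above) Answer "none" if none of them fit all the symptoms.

none

Checking each candidate against the observations:
(A) glacial outwash — bioturbation ✓; ripple marks ✓; graded bedding ✓; clast-supported ✗; mud cracks ✓; salt casts ✓; rounding high ✓; cross-bedding ✓
(B) reef margin — bioturbation ✓; ripple marks ✓; graded bedding ✓; clast-supported ✗; mud cracks ✗; salt casts ✓; rounding high ✓; cross-bedding ✓
(C) aeolian dune field — bioturbation ✗; ripple marks ✗; graded bedding ✗; clast-supported ✓; mud cracks ✗; salt casts ✗; rounding high ✗; cross-bedding ✓
(D) deep marine turbidite — does not account for ripple marks, mud cracks
(E) estuarine fill — bioturbation ✓; ripple marks ✗; graded bedding ✗; clast-supported ✗; mud cracks ✗; salt casts ✓; rounding high ✓; cross-bedding ✗
None of the listed candidates fits everything.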